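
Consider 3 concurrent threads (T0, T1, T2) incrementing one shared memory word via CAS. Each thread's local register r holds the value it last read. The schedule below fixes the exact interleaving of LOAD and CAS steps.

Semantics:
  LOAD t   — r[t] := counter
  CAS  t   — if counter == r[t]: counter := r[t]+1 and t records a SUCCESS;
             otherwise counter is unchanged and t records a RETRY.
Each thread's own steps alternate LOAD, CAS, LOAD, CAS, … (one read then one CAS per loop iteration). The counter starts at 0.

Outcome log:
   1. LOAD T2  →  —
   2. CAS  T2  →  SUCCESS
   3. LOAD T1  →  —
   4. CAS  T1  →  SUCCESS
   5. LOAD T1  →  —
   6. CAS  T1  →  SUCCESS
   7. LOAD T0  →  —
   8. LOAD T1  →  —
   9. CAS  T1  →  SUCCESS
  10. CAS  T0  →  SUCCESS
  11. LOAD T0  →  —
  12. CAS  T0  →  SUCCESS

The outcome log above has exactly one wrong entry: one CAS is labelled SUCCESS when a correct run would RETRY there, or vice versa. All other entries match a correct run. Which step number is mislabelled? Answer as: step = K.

step = 10

Re-executing:
1. LOAD T2 → mem=0 r[T2]=0 [LOAD]
2. CAS T2 → mem=1 r[T2]=0 [OK]
3. LOAD T1 → mem=1 r[T1]=1 [LOAD]
4. CAS T1 → mem=2 r[T1]=1 [OK]
5. LOAD T1 → mem=2 r[T1]=2 [LOAD]
6. CAS T1 → mem=3 r[T1]=2 [OK]
7. LOAD T0 → mem=3 r[T0]=3 [LOAD]
8. LOAD T1 → mem=3 r[T1]=3 [LOAD]
9. CAS T1 → mem=4 r[T1]=3 [OK]
10. CAS T0 → mem=4 r[T0]=3 [RETRY]
11. LOAD T0 → mem=4 r[T0]=4 [LOAD]
12. CAS T0 → mem=5 r[T0]=4 [OK]
Mismatch at 10.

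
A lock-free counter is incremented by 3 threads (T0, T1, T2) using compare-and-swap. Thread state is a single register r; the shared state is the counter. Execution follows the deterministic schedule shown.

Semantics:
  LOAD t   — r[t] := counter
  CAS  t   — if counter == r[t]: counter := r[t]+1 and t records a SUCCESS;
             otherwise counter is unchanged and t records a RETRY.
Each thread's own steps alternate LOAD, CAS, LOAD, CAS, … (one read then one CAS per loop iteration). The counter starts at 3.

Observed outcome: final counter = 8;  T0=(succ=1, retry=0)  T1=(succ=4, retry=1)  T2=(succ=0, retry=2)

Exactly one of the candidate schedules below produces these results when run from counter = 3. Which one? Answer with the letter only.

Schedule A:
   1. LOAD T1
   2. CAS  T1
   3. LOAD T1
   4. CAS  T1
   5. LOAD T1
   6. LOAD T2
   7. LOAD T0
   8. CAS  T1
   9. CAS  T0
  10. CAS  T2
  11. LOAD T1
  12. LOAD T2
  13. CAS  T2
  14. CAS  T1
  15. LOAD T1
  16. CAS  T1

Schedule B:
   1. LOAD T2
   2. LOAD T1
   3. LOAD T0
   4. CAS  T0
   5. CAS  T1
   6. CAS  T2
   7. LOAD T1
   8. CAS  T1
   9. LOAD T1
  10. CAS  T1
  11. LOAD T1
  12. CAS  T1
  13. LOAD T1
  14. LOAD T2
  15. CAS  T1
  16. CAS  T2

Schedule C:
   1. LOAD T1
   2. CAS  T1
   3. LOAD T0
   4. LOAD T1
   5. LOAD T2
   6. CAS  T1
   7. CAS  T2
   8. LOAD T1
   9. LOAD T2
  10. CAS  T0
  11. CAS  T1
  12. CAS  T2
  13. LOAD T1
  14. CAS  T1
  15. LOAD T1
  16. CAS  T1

B

Run B:
[1] T2.load  rd  (counter 3, T2.r 3)
[2] T1.load  rd  (counter 3, T1.r 3)
[3] T0.load  rd  (counter 3, T0.r 3)
[4] T0.cas  hit  (counter 4, T0.r 3)
[5] T1.cas  miss  (counter 4, T1.r 3)
[6] T2.cas  miss  (counter 4, T2.r 3)
[7] T1.load  rd  (counter 4, T1.r 4)
[8] T1.cas  hit  (counter 5, T1.r 4)
[9] T1.load  rd  (counter 5, T1.r 5)
[10] T1.cas  hit  (counter 6, T1.r 5)
[11] T1.load  rd  (counter 6, T1.r 6)
[12] T1.cas  hit  (counter 7, T1.r 6)
[13] T1.load  rd  (counter 7, T1.r 7)
[14] T2.load  rd  (counter 7, T2.r 7)
[15] T1.cas  hit  (counter 8, T1.r 7)
[16] T2.cas  miss  (counter 8, T2.r 7)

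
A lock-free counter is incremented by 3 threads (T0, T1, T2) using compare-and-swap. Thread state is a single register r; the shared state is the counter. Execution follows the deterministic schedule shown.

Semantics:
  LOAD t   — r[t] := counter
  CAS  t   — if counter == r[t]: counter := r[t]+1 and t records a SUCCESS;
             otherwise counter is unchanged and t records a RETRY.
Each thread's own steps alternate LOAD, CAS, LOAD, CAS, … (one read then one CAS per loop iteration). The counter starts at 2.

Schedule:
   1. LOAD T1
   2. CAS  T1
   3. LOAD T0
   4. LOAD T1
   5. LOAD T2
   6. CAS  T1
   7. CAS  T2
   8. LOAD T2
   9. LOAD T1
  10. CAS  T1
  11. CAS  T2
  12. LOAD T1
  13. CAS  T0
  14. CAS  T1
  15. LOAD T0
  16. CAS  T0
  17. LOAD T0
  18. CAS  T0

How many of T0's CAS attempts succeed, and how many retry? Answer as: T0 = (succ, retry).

T0 = (2, 1)

   1) LOAD T1:  M=2  r_T1=2
   2) CAS  T1:  M=3  r_T1=2 ✓
   3) LOAD T0:  M=3  r_T0=3
   4) LOAD T1:  M=3  r_T1=3
   5) LOAD T2:  M=3  r_T2=3
   6) CAS  T1:  M=4  r_T1=3 ✓
   7) CAS  T2:  M=4  r_T2=3 ✗
   8) LOAD T2:  M=4  r_T2=4
   9) LOAD T1:  M=4  r_T1=4
  10) CAS  T1:  M=5  r_T1=4 ✓
  11) CAS  T2:  M=5  r_T2=4 ✗
  12) LOAD T1:  M=5  r_T1=5
  13) CAS  T0:  M=5  r_T0=3 ✗
  14) CAS  T1:  M=6  r_T1=5 ✓
  15) LOAD T0:  M=6  r_T0=6
  16) CAS  T0:  M=7  r_T0=6 ✓
  17) LOAD T0:  M=7  r_T0=7
  18) CAS  T0:  M=8  r_T0=7 ✓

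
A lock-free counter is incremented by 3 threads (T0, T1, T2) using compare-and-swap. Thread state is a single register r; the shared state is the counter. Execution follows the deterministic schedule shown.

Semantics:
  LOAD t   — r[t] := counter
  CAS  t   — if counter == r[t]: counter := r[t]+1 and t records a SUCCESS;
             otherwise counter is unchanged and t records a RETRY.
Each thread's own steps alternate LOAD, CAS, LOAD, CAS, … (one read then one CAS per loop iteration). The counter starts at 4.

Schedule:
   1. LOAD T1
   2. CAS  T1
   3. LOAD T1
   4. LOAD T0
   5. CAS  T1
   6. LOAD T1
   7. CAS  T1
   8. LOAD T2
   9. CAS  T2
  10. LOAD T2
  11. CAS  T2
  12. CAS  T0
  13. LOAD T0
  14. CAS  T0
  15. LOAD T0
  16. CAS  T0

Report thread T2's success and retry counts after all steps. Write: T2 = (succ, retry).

T2 = (2, 0)

step 1: T1 LOAD ⇒ load; ctr=4 reg=4
step 2: T1 CAS ⇒ ok; ctr=5 reg=4
step 3: T1 LOAD ⇒ load; ctr=5 reg=5
step 4: T0 LOAD ⇒ load; ctr=5 reg=5
step 5: T1 CAS ⇒ ok; ctr=6 reg=5
step 6: T1 LOAD ⇒ load; ctr=6 reg=6
step 7: T1 CAS ⇒ ok; ctr=7 reg=6
step 8: T2 LOAD ⇒ load; ctr=7 reg=7
step 9: T2 CAS ⇒ ok; ctr=8 reg=7
step 10: T2 LOAD ⇒ load; ctr=8 reg=8
step 11: T2 CAS ⇒ ok; ctr=9 reg=8
step 12: T0 CAS ⇒ retry; ctr=9 reg=5
step 13: T0 LOAD ⇒ load; ctr=9 reg=9
step 14: T0 CAS ⇒ ok; ctr=10 reg=9
step 15: T0 LOAD ⇒ load; ctr=10 reg=10
step 16: T0 CAS ⇒ ok; ctr=11 reg=10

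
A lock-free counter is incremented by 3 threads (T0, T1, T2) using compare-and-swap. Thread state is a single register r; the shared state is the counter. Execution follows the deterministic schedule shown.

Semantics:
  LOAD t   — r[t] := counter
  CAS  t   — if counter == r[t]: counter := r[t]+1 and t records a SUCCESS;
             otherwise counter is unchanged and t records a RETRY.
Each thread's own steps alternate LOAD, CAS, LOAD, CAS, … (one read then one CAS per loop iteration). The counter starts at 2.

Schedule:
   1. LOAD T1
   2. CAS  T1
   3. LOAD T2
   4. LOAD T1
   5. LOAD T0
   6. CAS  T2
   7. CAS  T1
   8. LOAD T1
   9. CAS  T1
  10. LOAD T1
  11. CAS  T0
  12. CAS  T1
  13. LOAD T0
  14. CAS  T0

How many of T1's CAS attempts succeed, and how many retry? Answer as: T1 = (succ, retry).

step 1: T1 LOAD ⇒ load; ctr=2 reg=2
step 2: T1 CAS ⇒ ok; ctr=3 reg=2
step 3: T2 LOAD ⇒ load; ctr=3 reg=3
step 4: T1 LOAD ⇒ load; ctr=3 reg=3
step 5: T0 LOAD ⇒ load; ctr=3 reg=3
step 6: T2 CAS ⇒ ok; ctr=4 reg=3
step 7: T1 CAS ⇒ retry; ctr=4 reg=3
step 8: T1 LOAD ⇒ load; ctr=4 reg=4
step 9: T1 CAS ⇒ ok; ctr=5 reg=4
step 10: T1 LOAD ⇒ load; ctr=5 reg=5
step 11: T0 CAS ⇒ retry; ctr=5 reg=3
step 12: T1 CAS ⇒ ok; ctr=6 reg=5
step 13: T0 LOAD ⇒ load; ctr=6 reg=6
step 14: T0 CAS ⇒ ok; ctr=7 reg=6

T1 = (3, 1)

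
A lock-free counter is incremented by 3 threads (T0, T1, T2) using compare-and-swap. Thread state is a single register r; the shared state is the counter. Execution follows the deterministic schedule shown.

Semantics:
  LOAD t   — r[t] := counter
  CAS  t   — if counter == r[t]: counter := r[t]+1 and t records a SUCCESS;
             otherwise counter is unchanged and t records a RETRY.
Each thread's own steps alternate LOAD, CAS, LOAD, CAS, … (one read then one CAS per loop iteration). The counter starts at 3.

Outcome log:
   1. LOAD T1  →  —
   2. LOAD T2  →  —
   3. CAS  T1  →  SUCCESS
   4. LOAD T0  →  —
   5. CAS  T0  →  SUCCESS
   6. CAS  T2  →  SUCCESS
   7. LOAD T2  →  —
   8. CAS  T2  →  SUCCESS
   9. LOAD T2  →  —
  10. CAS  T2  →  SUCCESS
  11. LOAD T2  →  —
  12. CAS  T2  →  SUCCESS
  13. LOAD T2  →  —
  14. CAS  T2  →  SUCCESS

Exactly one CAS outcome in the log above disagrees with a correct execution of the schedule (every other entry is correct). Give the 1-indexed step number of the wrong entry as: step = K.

Reference trace:
T1 LOAD — after: cnt=3, r=3 — load
T2 LOAD — after: cnt=3, r=3 — load
T1 CAS — after: cnt=4, r=3 — ok
T0 LOAD — after: cnt=4, r=4 — load
T0 CAS — after: cnt=5, r=4 — ok
T2 CAS — after: cnt=5, r=3 — retry
T2 LOAD — after: cnt=5, r=5 — load
T2 CAS — after: cnt=6, r=5 — ok
T2 LOAD — after: cnt=6, r=6 — load
T2 CAS — after: cnt=7, r=6 — ok
T2 LOAD — after: cnt=7, r=7 — load
T2 CAS — after: cnt=8, r=7 — ok
T2 LOAD — after: cnt=8, r=8 — load
T2 CAS — after: cnt=9, r=8 — ok
Mismatch at 6.

step = 6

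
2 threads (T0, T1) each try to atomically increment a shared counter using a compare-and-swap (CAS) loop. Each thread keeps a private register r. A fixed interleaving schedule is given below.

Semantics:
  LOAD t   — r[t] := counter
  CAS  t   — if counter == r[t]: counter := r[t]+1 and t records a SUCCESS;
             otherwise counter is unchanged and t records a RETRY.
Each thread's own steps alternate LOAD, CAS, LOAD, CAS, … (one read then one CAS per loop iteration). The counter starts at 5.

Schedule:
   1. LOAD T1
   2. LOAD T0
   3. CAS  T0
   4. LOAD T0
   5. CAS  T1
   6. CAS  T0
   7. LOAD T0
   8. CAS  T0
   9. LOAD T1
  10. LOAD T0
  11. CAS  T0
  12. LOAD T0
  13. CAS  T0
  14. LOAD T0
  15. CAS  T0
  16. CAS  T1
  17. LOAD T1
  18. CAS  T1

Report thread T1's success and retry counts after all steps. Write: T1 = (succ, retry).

   1) LOAD T1:  M=5  r_T1=5
   2) LOAD T0:  M=5  r_T0=5
   3) CAS  T0:  M=6  r_T0=5 ✓
   4) LOAD T0:  M=6  r_T0=6
   5) CAS  T1:  M=6  r_T1=5 ✗
   6) CAS  T0:  M=7  r_T0=6 ✓
   7) LOAD T0:  M=7  r_T0=7
   8) CAS  T0:  M=8  r_T0=7 ✓
   9) LOAD T1:  M=8  r_T1=8
  10) LOAD T0:  M=8  r_T0=8
  11) CAS  T0:  M=9  r_T0=8 ✓
  12) LOAD T0:  M=9  r_T0=9
  13) CAS  T0:  M=10  r_T0=9 ✓
  14) LOAD T0:  M=10  r_T0=10
  15) CAS  T0:  M=11  r_T0=10 ✓
  16) CAS  T1:  M=11  r_T1=8 ✗
  17) LOAD T1:  M=11  r_T1=11
  18) CAS  T1:  M=12  r_T1=11 ✓

T1 = (1, 2)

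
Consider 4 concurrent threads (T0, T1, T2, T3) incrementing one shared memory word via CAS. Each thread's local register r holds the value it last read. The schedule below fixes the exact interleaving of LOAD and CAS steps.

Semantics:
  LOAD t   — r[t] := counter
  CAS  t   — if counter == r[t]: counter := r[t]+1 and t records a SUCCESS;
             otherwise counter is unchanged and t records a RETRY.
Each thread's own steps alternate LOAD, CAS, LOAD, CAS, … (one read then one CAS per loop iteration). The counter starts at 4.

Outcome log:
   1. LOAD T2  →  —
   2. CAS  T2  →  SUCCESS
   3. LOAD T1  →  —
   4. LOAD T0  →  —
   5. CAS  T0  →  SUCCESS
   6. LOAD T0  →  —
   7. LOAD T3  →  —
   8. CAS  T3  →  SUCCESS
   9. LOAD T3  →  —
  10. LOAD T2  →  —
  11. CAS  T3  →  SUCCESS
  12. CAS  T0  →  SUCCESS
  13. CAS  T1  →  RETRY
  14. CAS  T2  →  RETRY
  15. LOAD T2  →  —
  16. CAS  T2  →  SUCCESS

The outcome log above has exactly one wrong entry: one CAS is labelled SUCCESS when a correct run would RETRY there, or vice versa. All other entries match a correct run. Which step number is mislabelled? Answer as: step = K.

step = 12

Correct run:
step 1: T2 LOAD ⇒ load; ctr=4 reg=4
step 2: T2 CAS ⇒ ok; ctr=5 reg=4
step 3: T1 LOAD ⇒ load; ctr=5 reg=5
step 4: T0 LOAD ⇒ load; ctr=5 reg=5
step 5: T0 CAS ⇒ ok; ctr=6 reg=5
step 6: T0 LOAD ⇒ load; ctr=6 reg=6
step 7: T3 LOAD ⇒ load; ctr=6 reg=6
step 8: T3 CAS ⇒ ok; ctr=7 reg=6
step 9: T3 LOAD ⇒ load; ctr=7 reg=7
step 10: T2 LOAD ⇒ load; ctr=7 reg=7
step 11: T3 CAS ⇒ ok; ctr=8 reg=7
step 12: T0 CAS ⇒ retry; ctr=8 reg=6
step 13: T1 CAS ⇒ retry; ctr=8 reg=5
step 14: T2 CAS ⇒ retry; ctr=8 reg=7
step 15: T2 LOAD ⇒ load; ctr=8 reg=8
step 16: T2 CAS ⇒ ok; ctr=9 reg=8
Log disagrees first at step 12.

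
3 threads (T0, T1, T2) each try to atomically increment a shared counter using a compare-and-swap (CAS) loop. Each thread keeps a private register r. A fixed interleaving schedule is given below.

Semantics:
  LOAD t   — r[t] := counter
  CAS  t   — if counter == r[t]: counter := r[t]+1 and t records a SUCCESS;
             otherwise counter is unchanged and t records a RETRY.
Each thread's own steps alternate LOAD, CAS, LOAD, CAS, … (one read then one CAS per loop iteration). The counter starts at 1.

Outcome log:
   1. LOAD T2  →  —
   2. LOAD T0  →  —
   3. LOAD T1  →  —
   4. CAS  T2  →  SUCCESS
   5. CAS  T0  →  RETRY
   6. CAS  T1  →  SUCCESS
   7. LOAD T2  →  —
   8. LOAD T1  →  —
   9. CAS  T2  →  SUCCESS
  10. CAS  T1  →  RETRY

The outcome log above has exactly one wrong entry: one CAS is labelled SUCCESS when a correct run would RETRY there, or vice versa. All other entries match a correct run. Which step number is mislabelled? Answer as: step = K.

step = 6

Re-executing:
T2 LOAD — after: cnt=1, r=1 — load
T0 LOAD — after: cnt=1, r=1 — load
T1 LOAD — after: cnt=1, r=1 — load
T2 CAS — after: cnt=2, r=1 — ok
T0 CAS — after: cnt=2, r=1 — retry
T1 CAS — after: cnt=2, r=1 — retry
T2 LOAD — after: cnt=2, r=2 — load
T1 LOAD — after: cnt=2, r=2 — load
T2 CAS — after: cnt=3, r=2 — ok
T1 CAS — after: cnt=3, r=2 — retry
Mismatch at 6.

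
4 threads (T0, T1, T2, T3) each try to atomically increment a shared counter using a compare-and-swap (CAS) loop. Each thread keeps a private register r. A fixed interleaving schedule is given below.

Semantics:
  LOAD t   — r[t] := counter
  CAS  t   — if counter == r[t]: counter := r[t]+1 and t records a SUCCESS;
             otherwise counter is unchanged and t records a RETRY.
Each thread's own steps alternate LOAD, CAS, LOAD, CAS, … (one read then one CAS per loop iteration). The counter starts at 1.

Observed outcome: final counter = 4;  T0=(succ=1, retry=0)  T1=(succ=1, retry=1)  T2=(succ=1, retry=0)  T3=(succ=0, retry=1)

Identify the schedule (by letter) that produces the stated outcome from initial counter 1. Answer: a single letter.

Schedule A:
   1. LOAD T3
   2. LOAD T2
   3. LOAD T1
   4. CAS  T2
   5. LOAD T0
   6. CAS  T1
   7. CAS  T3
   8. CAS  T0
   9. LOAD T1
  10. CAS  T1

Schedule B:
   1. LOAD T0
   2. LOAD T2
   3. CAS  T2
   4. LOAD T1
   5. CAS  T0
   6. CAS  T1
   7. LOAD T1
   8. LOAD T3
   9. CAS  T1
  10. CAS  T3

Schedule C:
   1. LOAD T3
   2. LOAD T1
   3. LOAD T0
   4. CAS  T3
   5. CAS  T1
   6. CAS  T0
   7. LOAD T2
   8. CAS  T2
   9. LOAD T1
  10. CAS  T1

Simulating candidate A:
[1] T3.load  rd  (counter 1, T3.r 1)
[2] T2.load  rd  (counter 1, T2.r 1)
[3] T1.load  rd  (counter 1, T1.r 1)
[4] T2.cas  hit  (counter 2, T2.r 1)
[5] T0.load  rd  (counter 2, T0.r 2)
[6] T1.cas  miss  (counter 2, T1.r 1)
[7] T3.cas  miss  (counter 2, T3.r 1)
[8] T0.cas  hit  (counter 3, T0.r 2)
[9] T1.load  rd  (counter 3, T1.r 3)
[10] T1.cas  hit  (counter 4, T1.r 3)

A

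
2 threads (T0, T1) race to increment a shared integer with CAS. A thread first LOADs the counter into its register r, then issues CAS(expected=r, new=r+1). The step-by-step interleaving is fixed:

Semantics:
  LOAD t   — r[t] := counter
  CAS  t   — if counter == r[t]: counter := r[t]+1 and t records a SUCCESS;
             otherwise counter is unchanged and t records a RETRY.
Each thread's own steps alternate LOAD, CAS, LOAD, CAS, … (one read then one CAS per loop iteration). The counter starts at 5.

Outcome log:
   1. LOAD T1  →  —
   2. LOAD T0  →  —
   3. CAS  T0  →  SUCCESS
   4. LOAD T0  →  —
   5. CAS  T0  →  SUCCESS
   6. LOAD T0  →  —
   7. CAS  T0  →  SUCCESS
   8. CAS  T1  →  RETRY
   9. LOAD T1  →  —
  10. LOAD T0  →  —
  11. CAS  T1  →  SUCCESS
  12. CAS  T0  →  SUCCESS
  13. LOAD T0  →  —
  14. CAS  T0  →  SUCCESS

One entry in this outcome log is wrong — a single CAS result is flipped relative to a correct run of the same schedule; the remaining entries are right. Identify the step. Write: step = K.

Correct run:
1. LOAD T1 → mem=5 r[T1]=5 [LOAD]
2. LOAD T0 → mem=5 r[T0]=5 [LOAD]
3. CAS T0 → mem=6 r[T0]=5 [OK]
4. LOAD T0 → mem=6 r[T0]=6 [LOAD]
5. CAS T0 → mem=7 r[T0]=6 [OK]
6. LOAD T0 → mem=7 r[T0]=7 [LOAD]
7. CAS T0 → mem=8 r[T0]=7 [OK]
8. CAS T1 → mem=8 r[T1]=5 [RETRY]
9. LOAD T1 → mem=8 r[T1]=8 [LOAD]
10. LOAD T0 → mem=8 r[T0]=8 [LOAD]
11. CAS T1 → mem=9 r[T1]=8 [OK]
12. CAS T0 → mem=9 r[T0]=8 [RETRY]
13. LOAD T0 → mem=9 r[T0]=9 [LOAD]
14. CAS T0 → mem=10 r[T0]=9 [OK]
Mismatch at 12.

step = 12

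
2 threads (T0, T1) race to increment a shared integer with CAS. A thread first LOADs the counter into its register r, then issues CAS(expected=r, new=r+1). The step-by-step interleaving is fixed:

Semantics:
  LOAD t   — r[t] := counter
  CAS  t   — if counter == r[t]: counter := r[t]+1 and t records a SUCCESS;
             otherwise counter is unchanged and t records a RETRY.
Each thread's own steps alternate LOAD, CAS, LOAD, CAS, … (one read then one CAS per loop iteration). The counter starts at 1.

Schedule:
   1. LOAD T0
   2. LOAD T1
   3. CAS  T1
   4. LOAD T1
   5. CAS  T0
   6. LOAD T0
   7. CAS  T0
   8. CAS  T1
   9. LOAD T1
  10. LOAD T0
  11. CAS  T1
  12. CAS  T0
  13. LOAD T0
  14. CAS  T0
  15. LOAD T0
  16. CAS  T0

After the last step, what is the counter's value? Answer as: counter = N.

counter = 6

[1] T0.load  rd  (counter 1, T0.r 1)
[2] T1.load  rd  (counter 1, T1.r 1)
[3] T1.cas  hit  (counter 2, T1.r 1)
[4] T1.load  rd  (counter 2, T1.r 2)
[5] T0.cas  miss  (counter 2, T0.r 1)
[6] T0.load  rd  (counter 2, T0.r 2)
[7] T0.cas  hit  (counter 3, T0.r 2)
[8] T1.cas  miss  (counter 3, T1.r 2)
[9] T1.load  rd  (counter 3, T1.r 3)
[10] T0.load  rd  (counter 3, T0.r 3)
[11] T1.cas  hit  (counter 4, T1.r 3)
[12] T0.cas  miss  (counter 4, T0.r 3)
[13] T0.load  rd  (counter 4, T0.r 4)
[14] T0.cas  hit  (counter 5, T0.r 4)
[15] T0.load  rd  (counter 5, T0.r 5)
[16] T0.cas  hit  (counter 6, T0.r 5)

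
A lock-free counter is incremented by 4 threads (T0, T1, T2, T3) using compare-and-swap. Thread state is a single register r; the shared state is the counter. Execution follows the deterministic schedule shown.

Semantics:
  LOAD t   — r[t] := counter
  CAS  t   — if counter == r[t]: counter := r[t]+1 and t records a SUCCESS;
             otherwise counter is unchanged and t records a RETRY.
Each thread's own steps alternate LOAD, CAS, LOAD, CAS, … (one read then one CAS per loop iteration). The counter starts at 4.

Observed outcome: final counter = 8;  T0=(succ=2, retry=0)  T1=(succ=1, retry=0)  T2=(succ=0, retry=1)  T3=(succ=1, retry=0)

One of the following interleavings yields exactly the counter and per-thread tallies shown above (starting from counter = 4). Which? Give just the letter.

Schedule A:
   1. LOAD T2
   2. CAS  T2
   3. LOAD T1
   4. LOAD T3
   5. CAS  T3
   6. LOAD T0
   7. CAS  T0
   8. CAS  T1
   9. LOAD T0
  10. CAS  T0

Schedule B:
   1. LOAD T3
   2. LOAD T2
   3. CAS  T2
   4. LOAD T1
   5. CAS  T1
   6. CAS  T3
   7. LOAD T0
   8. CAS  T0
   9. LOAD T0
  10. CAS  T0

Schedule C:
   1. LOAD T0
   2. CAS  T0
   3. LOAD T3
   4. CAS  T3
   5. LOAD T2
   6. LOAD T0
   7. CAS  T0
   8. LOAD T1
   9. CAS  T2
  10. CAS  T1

C

Run C:
#1 T0 reads 4
#2 T0 CAS(4→5) writes; counter now 5
#3 T3 reads 5
#4 T3 CAS(5→6) writes; counter now 6
#5 T2 reads 6
#6 T0 reads 6
#7 T0 CAS(6→7) writes; counter now 7
#8 T1 reads 7
#9 T2 CAS(6→7) fails; counter now 7
#10 T1 CAS(7→8) writes; counter now 8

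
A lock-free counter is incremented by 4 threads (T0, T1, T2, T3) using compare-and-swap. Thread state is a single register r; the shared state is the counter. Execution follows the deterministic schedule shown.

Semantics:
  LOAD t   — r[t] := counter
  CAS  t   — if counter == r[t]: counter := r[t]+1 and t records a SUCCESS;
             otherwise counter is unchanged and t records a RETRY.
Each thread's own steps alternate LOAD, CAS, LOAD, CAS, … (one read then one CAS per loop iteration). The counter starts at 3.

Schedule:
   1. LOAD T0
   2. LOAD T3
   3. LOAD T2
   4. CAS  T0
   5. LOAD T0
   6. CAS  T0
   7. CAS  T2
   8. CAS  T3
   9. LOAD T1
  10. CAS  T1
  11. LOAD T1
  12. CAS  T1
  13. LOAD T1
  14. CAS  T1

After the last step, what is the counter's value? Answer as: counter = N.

1. LOAD T0 → mem=3 r[T0]=3 [LOAD]
2. LOAD T3 → mem=3 r[T3]=3 [LOAD]
3. LOAD T2 → mem=3 r[T2]=3 [LOAD]
4. CAS T0 → mem=4 r[T0]=3 [OK]
5. LOAD T0 → mem=4 r[T0]=4 [LOAD]
6. CAS T0 → mem=5 r[T0]=4 [OK]
7. CAS T2 → mem=5 r[T2]=3 [RETRY]
8. CAS T3 → mem=5 r[T3]=3 [RETRY]
9. LOAD T1 → mem=5 r[T1]=5 [LOAD]
10. CAS T1 → mem=6 r[T1]=5 [OK]
11. LOAD T1 → mem=6 r[T1]=6 [LOAD]
12. CAS T1 → mem=7 r[T1]=6 [OK]
13. LOAD T1 → mem=7 r[T1]=7 [LOAD]
14. CAS T1 → mem=8 r[T1]=7 [OK]

counter = 8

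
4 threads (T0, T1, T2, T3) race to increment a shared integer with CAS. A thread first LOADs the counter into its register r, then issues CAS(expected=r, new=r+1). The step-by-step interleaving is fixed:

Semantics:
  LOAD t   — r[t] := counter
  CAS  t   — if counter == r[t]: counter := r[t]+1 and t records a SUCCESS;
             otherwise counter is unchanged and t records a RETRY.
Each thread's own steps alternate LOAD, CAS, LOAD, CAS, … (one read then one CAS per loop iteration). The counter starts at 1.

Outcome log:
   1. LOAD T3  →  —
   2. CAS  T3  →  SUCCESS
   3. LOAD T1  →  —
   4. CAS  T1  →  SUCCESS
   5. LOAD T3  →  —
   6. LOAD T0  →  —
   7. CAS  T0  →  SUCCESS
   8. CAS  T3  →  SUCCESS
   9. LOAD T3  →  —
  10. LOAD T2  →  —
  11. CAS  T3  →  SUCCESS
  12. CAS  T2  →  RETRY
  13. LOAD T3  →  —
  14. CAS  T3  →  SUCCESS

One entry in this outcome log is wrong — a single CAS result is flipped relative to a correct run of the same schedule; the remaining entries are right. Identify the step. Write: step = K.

Re-executing:
T3 LOAD — after: cnt=1, r=1 — load
T3 CAS — after: cnt=2, r=1 — ok
T1 LOAD — after: cnt=2, r=2 — load
T1 CAS — after: cnt=3, r=2 — ok
T3 LOAD — after: cnt=3, r=3 — load
T0 LOAD — after: cnt=3, r=3 — load
T0 CAS — after: cnt=4, r=3 — ok
T3 CAS — after: cnt=4, r=3 — retry
T3 LOAD — after: cnt=4, r=4 — load
T2 LOAD — after: cnt=4, r=4 — load
T3 CAS — after: cnt=5, r=4 — ok
T2 CAS — after: cnt=5, r=4 — retry
T3 LOAD — after: cnt=5, r=5 — load
T3 CAS — after: cnt=6, r=5 — ok
Mismatch at 8.

step = 8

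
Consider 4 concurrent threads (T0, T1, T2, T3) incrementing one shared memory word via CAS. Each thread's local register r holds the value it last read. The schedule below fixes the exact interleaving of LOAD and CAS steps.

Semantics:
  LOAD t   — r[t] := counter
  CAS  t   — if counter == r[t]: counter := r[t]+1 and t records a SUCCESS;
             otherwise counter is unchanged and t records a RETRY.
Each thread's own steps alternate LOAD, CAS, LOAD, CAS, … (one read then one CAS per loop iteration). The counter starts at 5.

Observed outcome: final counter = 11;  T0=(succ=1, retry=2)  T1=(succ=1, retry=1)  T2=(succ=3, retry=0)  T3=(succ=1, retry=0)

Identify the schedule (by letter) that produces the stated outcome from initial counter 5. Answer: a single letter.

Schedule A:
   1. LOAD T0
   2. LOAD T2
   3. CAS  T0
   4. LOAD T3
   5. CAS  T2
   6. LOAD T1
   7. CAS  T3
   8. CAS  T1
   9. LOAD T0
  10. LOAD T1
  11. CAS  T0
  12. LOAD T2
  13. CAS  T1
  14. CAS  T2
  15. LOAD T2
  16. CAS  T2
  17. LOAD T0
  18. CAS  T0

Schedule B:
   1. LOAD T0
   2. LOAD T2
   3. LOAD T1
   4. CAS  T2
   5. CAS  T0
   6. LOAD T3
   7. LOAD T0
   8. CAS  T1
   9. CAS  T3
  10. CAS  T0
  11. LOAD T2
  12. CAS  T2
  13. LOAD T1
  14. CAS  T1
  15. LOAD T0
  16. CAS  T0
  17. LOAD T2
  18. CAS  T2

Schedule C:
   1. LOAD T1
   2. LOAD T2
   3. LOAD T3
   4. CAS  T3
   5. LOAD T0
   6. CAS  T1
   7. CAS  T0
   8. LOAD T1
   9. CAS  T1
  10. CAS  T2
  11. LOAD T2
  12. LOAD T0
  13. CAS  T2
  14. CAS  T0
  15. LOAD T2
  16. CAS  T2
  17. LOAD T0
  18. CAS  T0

Run B:
[1] T0.load  rd  (counter 5, T0.r 5)
[2] T2.load  rd  (counter 5, T2.r 5)
[3] T1.load  rd  (counter 5, T1.r 5)
[4] T2.cas  hit  (counter 6, T2.r 5)
[5] T0.cas  miss  (counter 6, T0.r 5)
[6] T3.load  rd  (counter 6, T3.r 6)
[7] T0.load  rd  (counter 6, T0.r 6)
[8] T1.cas  miss  (counter 6, T1.r 5)
[9] T3.cas  hit  (counter 7, T3.r 6)
[10] T0.cas  miss  (counter 7, T0.r 6)
[11] T2.load  rd  (counter 7, T2.r 7)
[12] T2.cas  hit  (counter 8, T2.r 7)
[13] T1.load  rd  (counter 8, T1.r 8)
[14] T1.cas  hit  (counter 9, T1.r 8)
[15] T0.load  rd  (counter 9, T0.r 9)
[16] T0.cas  hit  (counter 10, T0.r 9)
[17] T2.load  rd  (counter 10, T2.r 10)
[18] T2.cas  hit  (counter 11, T2.r 10)

B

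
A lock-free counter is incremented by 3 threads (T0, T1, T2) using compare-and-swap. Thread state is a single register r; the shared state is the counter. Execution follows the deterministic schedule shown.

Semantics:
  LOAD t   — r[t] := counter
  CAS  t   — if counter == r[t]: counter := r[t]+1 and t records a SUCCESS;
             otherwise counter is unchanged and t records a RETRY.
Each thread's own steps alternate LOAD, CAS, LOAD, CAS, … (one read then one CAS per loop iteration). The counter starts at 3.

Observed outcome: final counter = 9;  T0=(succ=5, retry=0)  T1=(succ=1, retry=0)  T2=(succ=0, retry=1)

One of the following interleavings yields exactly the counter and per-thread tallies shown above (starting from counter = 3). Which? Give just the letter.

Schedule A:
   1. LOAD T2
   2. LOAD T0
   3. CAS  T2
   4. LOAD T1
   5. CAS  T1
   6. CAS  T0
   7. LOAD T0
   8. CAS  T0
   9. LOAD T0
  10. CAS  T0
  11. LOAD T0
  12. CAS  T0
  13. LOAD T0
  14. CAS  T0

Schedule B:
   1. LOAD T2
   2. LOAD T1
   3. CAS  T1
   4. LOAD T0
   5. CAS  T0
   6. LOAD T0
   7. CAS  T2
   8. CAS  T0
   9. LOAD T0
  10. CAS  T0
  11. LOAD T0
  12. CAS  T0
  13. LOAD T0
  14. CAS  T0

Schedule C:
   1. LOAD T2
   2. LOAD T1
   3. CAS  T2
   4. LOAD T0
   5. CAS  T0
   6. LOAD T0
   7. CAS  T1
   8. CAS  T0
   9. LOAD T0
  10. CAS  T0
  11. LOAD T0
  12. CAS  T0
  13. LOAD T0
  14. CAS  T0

B

Tracing schedule B:
   1) LOAD T2:  M=3  r_T2=3
   2) LOAD T1:  M=3  r_T1=3
   3) CAS  T1:  M=4  r_T1=3 ✓
   4) LOAD T0:  M=4  r_T0=4
   5) CAS  T0:  M=5  r_T0=4 ✓
   6) LOAD T0:  M=5  r_T0=5
   7) CAS  T2:  M=5  r_T2=3 ✗
   8) CAS  T0:  M=6  r_T0=5 ✓
   9) LOAD T0:  M=6  r_T0=6
  10) CAS  T0:  M=7  r_T0=6 ✓
  11) LOAD T0:  M=7  r_T0=7
  12) CAS  T0:  M=8  r_T0=7 ✓
  13) LOAD T0:  M=8  r_T0=8
  14) CAS  T0:  M=9  r_T0=8 ✓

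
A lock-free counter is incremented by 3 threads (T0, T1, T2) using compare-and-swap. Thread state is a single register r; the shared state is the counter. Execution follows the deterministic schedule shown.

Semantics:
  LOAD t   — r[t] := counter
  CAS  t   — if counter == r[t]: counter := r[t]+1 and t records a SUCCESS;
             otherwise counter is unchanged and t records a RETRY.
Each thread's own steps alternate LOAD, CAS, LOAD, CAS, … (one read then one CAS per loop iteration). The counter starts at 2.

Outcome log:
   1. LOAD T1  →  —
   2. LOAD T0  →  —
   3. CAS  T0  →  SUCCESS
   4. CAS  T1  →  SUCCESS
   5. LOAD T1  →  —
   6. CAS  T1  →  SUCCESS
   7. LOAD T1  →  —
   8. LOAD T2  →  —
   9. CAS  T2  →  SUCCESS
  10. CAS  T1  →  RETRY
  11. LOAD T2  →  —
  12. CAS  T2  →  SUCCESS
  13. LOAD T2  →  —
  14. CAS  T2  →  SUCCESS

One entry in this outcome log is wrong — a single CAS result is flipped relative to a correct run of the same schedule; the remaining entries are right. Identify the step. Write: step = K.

step = 4

Correct run:
1. LOAD T1 → mem=2 r[T1]=2 [LOAD]
2. LOAD T0 → mem=2 r[T0]=2 [LOAD]
3. CAS T0 → mem=3 r[T0]=2 [OK]
4. CAS T1 → mem=3 r[T1]=2 [RETRY]
5. LOAD T1 → mem=3 r[T1]=3 [LOAD]
6. CAS T1 → mem=4 r[T1]=3 [OK]
7. LOAD T1 → mem=4 r[T1]=4 [LOAD]
8. LOAD T2 → mem=4 r[T2]=4 [LOAD]
9. CAS T2 → mem=5 r[T2]=4 [OK]
10. CAS T1 → mem=5 r[T1]=4 [RETRY]
11. LOAD T2 → mem=5 r[T2]=5 [LOAD]
12. CAS T2 → mem=6 r[T2]=5 [OK]
13. LOAD T2 → mem=6 r[T2]=6 [LOAD]
14. CAS T2 → mem=7 r[T2]=6 [OK]
Log disagrees first at step 4.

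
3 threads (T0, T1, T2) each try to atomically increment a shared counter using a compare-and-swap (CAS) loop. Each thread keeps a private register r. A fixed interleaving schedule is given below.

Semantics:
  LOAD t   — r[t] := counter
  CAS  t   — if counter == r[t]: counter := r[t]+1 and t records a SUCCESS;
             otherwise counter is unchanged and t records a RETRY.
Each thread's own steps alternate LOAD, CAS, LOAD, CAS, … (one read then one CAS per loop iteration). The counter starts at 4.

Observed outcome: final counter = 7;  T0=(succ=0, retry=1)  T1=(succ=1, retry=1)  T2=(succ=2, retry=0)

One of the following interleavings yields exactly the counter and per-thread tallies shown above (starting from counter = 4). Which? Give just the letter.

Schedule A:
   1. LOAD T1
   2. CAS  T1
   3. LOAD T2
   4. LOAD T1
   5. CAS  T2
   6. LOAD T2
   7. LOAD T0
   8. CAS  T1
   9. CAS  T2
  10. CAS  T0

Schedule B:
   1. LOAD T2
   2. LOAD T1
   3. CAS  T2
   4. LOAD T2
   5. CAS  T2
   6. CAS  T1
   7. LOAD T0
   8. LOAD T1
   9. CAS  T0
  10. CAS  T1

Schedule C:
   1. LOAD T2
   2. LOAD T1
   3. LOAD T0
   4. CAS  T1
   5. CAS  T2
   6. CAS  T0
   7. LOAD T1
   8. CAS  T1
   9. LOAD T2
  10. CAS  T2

Simulating candidate A:
#1 T1 reads 4
#2 T1 CAS(4→5) writes; counter now 5
#3 T2 reads 5
#4 T1 reads 5
#5 T2 CAS(5→6) writes; counter now 6
#6 T2 reads 6
#7 T0 reads 6
#8 T1 CAS(5→6) fails; counter now 6
#9 T2 CAS(6→7) writes; counter now 7
#10 T0 CAS(6→7) fails; counter now 7

A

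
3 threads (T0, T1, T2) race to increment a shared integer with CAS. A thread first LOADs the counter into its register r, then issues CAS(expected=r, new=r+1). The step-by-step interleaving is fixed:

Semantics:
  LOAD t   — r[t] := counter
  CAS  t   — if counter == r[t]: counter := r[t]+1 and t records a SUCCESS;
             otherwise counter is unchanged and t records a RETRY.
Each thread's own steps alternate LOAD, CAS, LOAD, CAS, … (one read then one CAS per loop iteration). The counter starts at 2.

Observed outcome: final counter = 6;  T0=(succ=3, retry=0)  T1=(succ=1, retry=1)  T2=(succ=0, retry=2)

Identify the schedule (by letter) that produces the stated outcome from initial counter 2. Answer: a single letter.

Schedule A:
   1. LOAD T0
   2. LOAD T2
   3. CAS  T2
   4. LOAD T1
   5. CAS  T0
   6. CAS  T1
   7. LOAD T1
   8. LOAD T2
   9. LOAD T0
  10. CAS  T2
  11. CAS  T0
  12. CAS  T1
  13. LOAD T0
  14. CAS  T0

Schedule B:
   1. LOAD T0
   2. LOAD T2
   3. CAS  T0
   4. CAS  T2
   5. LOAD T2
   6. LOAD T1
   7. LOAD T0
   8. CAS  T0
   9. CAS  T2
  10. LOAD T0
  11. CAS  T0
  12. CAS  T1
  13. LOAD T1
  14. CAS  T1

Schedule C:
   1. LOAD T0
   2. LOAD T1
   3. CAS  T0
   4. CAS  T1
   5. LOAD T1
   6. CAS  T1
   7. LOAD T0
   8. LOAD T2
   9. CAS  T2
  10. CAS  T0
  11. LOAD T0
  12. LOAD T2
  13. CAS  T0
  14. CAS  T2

Run B:
[1] T0.load  rd  (counter 2, T0.r 2)
[2] T2.load  rd  (counter 2, T2.r 2)
[3] T0.cas  hit  (counter 3, T0.r 2)
[4] T2.cas  miss  (counter 3, T2.r 2)
[5] T2.load  rd  (counter 3, T2.r 3)
[6] T1.load  rd  (counter 3, T1.r 3)
[7] T0.load  rd  (counter 3, T0.r 3)
[8] T0.cas  hit  (counter 4, T0.r 3)
[9] T2.cas  miss  (counter 4, T2.r 3)
[10] T0.load  rd  (counter 4, T0.r 4)
[11] T0.cas  hit  (counter 5, T0.r 4)
[12] T1.cas  miss  (counter 5, T1.r 3)
[13] T1.load  rd  (counter 5, T1.r 5)
[14] T1.cas  hit  (counter 6, T1.r 5)

B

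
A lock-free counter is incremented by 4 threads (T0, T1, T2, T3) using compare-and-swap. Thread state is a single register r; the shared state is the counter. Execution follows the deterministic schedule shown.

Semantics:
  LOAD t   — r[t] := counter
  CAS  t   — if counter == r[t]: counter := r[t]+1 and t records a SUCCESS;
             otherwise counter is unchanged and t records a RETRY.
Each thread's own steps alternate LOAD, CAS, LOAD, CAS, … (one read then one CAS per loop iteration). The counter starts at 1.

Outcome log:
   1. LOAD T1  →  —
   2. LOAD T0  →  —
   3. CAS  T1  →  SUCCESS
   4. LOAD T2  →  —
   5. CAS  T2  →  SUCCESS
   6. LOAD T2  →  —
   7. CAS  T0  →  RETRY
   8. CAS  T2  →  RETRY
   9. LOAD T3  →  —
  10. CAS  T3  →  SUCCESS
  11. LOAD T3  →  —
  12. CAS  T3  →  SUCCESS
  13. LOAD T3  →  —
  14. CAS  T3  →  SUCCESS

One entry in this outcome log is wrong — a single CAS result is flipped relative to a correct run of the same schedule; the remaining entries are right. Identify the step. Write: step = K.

step = 8

Re-executing:
step 1: T1 LOAD ⇒ load; ctr=1 reg=1
step 2: T0 LOAD ⇒ load; ctr=1 reg=1
step 3: T1 CAS ⇒ ok; ctr=2 reg=1
step 4: T2 LOAD ⇒ load; ctr=2 reg=2
step 5: T2 CAS ⇒ ok; ctr=3 reg=2
step 6: T2 LOAD ⇒ load; ctr=3 reg=3
step 7: T0 CAS ⇒ retry; ctr=3 reg=1
step 8: T2 CAS ⇒ ok; ctr=4 reg=3
step 9: T3 LOAD ⇒ load; ctr=4 reg=4
step 10: T3 CAS ⇒ ok; ctr=5 reg=4
step 11: T3 LOAD ⇒ load; ctr=5 reg=5
step 12: T3 CAS ⇒ ok; ctr=6 reg=5
step 13: T3 LOAD ⇒ load; ctr=6 reg=6
step 14: T3 CAS ⇒ ok; ctr=7 reg=6
Log disagrees first at step 8.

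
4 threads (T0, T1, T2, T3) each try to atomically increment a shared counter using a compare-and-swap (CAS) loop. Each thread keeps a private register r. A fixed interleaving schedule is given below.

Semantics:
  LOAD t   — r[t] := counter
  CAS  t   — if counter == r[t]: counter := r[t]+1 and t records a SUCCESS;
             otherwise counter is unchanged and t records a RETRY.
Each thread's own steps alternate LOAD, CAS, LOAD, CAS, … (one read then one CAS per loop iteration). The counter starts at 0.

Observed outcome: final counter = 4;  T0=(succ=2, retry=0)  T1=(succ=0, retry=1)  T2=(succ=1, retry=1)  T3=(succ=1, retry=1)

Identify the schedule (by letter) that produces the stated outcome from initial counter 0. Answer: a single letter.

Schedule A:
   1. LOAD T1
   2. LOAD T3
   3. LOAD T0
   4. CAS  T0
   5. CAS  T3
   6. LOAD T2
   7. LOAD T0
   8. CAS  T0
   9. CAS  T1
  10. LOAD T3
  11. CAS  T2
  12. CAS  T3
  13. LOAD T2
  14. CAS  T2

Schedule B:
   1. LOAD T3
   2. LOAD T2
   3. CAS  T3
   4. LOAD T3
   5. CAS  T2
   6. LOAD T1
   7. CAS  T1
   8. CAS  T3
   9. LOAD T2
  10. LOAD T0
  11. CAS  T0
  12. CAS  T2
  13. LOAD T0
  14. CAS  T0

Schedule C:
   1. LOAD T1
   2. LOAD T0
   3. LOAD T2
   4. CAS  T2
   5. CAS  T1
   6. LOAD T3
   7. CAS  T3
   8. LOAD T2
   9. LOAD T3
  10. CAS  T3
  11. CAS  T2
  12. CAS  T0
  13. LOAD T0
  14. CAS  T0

Simulating candidate A:
T1 LOAD — after: cnt=0, r=0 — load
T3 LOAD — after: cnt=0, r=0 — load
T0 LOAD — after: cnt=0, r=0 — load
T0 CAS — after: cnt=1, r=0 — ok
T3 CAS — after: cnt=1, r=0 — retry
T2 LOAD — after: cnt=1, r=1 — load
T0 LOAD — after: cnt=1, r=1 — load
T0 CAS — after: cnt=2, r=1 — ok
T1 CAS — after: cnt=2, r=0 — retry
T3 LOAD — after: cnt=2, r=2 — load
T2 CAS — after: cnt=2, r=1 — retry
T3 CAS — after: cnt=3, r=2 — ok
T2 LOAD — after: cnt=3, r=3 — load
T2 CAS — after: cnt=4, r=3 — ok

A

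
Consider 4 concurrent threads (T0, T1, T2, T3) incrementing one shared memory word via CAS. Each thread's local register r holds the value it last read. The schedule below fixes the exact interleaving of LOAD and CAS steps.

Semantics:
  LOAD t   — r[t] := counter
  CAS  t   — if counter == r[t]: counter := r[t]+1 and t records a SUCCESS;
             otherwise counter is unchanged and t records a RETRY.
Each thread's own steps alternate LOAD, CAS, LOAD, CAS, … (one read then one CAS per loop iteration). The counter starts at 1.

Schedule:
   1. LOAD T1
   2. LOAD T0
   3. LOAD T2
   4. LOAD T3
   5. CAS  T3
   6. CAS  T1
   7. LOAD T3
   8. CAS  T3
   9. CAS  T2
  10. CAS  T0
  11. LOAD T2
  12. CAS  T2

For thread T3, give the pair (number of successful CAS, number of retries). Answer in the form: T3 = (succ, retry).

1. LOAD T1 → mem=1 r[T1]=1 [LOAD]
2. LOAD T0 → mem=1 r[T0]=1 [LOAD]
3. LOAD T2 → mem=1 r[T2]=1 [LOAD]
4. LOAD T3 → mem=1 r[T3]=1 [LOAD]
5. CAS T3 → mem=2 r[T3]=1 [OK]
6. CAS T1 → mem=2 r[T1]=1 [RETRY]
7. LOAD T3 → mem=2 r[T3]=2 [LOAD]
8. CAS T3 → mem=3 r[T3]=2 [OK]
9. CAS T2 → mem=3 r[T2]=1 [RETRY]
10. CAS T0 → mem=3 r[T0]=1 [RETRY]
11. LOAD T2 → mem=3 r[T2]=3 [LOAD]
12. CAS T2 → mem=4 r[T2]=3 [OK]

T3 = (2, 0)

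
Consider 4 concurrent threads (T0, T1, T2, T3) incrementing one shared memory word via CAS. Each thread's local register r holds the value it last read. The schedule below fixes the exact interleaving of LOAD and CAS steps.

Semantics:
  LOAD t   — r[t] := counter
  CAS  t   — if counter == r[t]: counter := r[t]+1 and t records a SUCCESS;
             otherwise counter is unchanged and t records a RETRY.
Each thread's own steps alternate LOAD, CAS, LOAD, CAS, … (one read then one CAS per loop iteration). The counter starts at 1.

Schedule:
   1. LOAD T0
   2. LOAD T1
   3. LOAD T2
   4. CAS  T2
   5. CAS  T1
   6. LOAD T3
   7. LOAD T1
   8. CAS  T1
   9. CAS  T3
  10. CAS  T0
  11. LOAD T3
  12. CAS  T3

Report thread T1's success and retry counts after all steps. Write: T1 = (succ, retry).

T1 = (1, 1)

[1] T0.load  rd  (counter 1, T0.r 1)
[2] T1.load  rd  (counter 1, T1.r 1)
[3] T2.load  rd  (counter 1, T2.r 1)
[4] T2.cas  hit  (counter 2, T2.r 1)
[5] T1.cas  miss  (counter 2, T1.r 1)
[6] T3.load  rd  (counter 2, T3.r 2)
[7] T1.load  rd  (counter 2, T1.r 2)
[8] T1.cas  hit  (counter 3, T1.r 2)
[9] T3.cas  miss  (counter 3, T3.r 2)
[10] T0.cas  miss  (counter 3, T0.r 1)
[11] T3.load  rd  (counter 3, T3.r 3)
[12] T3.cas  hit  (counter 4, T3.r 3)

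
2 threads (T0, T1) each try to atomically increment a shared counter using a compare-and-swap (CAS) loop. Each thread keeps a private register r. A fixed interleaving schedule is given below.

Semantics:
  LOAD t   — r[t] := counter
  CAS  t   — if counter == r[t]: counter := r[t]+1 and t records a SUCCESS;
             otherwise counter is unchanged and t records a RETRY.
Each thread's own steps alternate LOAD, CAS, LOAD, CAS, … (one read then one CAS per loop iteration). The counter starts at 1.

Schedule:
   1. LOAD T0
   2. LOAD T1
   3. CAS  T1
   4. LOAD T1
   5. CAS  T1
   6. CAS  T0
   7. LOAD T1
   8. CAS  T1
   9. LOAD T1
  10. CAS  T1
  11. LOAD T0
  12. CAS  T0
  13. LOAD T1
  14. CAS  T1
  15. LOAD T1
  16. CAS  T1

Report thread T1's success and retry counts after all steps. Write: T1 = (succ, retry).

T1 = (6, 0)

T0 LOAD — after: cnt=1, r=1 — load
T1 LOAD — after: cnt=1, r=1 — load
T1 CAS — after: cnt=2, r=1 — ok
T1 LOAD — after: cnt=2, r=2 — load
T1 CAS — after: cnt=3, r=2 — ok
T0 CAS — after: cnt=3, r=1 — retry
T1 LOAD — after: cnt=3, r=3 — load
T1 CAS — after: cnt=4, r=3 — ok
T1 LOAD — after: cnt=4, r=4 — load
T1 CAS — after: cnt=5, r=4 — ok
T0 LOAD — after: cnt=5, r=5 — load
T0 CAS — after: cnt=6, r=5 — ok
T1 LOAD — after: cnt=6, r=6 — load
T1 CAS — after: cnt=7, r=6 — ok
T1 LOAD — after: cnt=7, r=7 — load
T1 CAS — after: cnt=8, r=7 — ok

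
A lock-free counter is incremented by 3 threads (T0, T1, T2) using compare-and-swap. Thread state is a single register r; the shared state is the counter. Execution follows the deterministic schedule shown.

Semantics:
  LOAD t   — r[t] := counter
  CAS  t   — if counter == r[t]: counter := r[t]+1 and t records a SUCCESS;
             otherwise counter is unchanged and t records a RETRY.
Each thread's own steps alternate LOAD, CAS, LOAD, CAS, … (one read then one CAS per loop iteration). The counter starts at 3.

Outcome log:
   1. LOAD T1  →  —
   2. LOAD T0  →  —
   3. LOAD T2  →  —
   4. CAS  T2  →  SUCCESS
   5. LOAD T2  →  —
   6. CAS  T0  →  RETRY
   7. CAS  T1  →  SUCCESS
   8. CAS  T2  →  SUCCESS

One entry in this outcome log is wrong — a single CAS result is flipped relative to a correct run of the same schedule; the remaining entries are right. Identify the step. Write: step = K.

Reference trace:
   1) LOAD T1:  M=3  r_T1=3
   2) LOAD T0:  M=3  r_T0=3
   3) LOAD T2:  M=3  r_T2=3
   4) CAS  T2:  M=4  r_T2=3 ✓
   5) LOAD T2:  M=4  r_T2=4
   6) CAS  T0:  M=4  r_T0=3 ✗
   7) CAS  T1:  M=4  r_T1=3 ✗
   8) CAS  T2:  M=5  r_T2=4 ✓
Mismatch at 7.

step = 7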